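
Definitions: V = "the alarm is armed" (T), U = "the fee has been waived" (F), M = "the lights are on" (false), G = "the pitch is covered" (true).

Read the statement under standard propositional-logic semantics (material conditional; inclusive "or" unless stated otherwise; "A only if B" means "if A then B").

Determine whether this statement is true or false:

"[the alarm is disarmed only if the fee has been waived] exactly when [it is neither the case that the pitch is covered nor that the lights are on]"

Parsed as (not V -> U) iff (G nor M)

not V = not True = False
not V -> U = False -> False = True
G nor M = True nor False = False
(not V -> U) iff (G nor M) = True iff False = False

The statement is false.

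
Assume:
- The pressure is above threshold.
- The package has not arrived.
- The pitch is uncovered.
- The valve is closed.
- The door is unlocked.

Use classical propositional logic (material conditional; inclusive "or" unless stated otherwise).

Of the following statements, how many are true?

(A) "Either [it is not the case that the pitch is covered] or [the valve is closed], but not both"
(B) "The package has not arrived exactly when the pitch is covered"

0

Let K = "the pitch is covered" (False), W = "the valve is open" (False), H = "the package has arrived" (False).

(A): In symbols: not K xor not W

not K = not False = True
not W = not False = True
not K xor not W = True xor True = False
So (A) is false.

(B): Parsed as not H iff K

not H = not False = True
not H iff K = True iff False = False
So (B) is false.

True statements: 0 (none).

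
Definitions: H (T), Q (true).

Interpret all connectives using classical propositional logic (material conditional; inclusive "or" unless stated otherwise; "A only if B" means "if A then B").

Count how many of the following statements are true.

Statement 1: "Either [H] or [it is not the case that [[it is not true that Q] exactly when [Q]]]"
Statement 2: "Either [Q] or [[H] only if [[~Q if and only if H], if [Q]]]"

2

Statement 1: In symbols: H | ~(~Q <-> Q)

~Q = ~T = F
~Q <-> Q = F <-> T = F
~(~Q <-> Q) = ~F = T
H | ~(~Q <-> Q) = T | T = T
Hence Statement 1 is true.

Statement 2: In symbols: Q | (H -> (Q -> (~Q <-> H)))

~Q = ~T = F
~Q <-> H = F <-> T = F
Q -> (~Q <-> H) = T -> F = F
H -> (Q -> (~Q <-> H)) = T -> F = F
Q | (H -> (Q -> (~Q <-> H))) = T | F = T
Hence Statement 2 is true.

2 of the 2 statements are true (Statement 1, Statement 2).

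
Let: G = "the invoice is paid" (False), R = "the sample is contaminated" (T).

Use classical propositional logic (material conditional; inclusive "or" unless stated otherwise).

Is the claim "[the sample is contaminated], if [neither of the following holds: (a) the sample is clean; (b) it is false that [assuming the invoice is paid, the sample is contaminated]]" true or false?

The statement is true.

Values: R=T, G=F.
Parsed as (¬R ↓ ¬(G → R)) → R

¬R = ¬T = F
G → R = F → T = T
¬(G → R) = ¬T = F
¬R ↓ ¬(G → R) = F ↓ F = T
(¬R ↓ ¬(G → R)) → R = T → T = T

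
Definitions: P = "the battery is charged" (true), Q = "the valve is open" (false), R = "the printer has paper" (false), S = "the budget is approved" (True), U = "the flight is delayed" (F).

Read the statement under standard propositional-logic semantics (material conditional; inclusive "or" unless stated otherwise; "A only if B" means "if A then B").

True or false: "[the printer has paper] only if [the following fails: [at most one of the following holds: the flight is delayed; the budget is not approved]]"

The statement is true.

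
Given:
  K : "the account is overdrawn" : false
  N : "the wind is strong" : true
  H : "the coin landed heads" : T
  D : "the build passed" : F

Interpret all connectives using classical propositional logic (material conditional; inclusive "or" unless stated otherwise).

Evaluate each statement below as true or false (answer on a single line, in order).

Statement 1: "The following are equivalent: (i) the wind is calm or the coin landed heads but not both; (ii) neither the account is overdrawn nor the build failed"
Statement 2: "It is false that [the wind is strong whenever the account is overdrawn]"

Statement 1 False / Statement 2 False

Statement 1: In symbols: (~N xor H) <-> (K nor ~D)

~N = ~T = F
~N xor H = F xor T = T
~D = ~F = T
K nor ~D = F nor T = F
(~N xor H) <-> (K nor ~D) = T <-> F = F
Thus Statement 1 is false.

Statement 2: Parsed as ~(K -> N)

K -> N = F -> T = T
~(K -> N) = ~T = F
Thus Statement 2 is false.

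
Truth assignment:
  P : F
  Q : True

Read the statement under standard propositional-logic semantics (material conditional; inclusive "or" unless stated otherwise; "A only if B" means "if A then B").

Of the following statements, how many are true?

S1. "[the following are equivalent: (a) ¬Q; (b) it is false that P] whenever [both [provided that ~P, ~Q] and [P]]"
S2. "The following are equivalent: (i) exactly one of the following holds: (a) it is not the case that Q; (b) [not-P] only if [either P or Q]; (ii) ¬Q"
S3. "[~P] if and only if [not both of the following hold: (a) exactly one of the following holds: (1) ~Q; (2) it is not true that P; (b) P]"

2

S1: In symbols: ((not P -> not Q) and P) -> (not Q iff not P)

not P = not False = True
not Q = not True = False
not P -> not Q = True -> False = False
(not P -> not Q) and P = False and False = False
not Q = not True = False
not P = not False = True
not Q iff not P = False iff True = False
((not P -> not Q) and P) -> (not Q iff not P) = False -> False = True
Hence S1 is true.

S2: This is (not Q xor (not P -> (P or Q))) iff not Q.

not Q = not True = False
not P = not False = True
P or Q = False or True = True
not P -> (P or Q) = True -> True = True
not Q xor (not P -> (P or Q)) = False xor True = True
not Q = not True = False
(not Q xor (not P -> (P or Q))) iff not Q = True iff False = False
Thus S2 is false.

S3: In symbols: not P iff ((not Q xor not P) nand P)

not P = not False = True
not Q = not True = False
not P = not False = True
not Q xor not P = False xor True = True
(not Q xor not P) nand P = True nand False = True
not P iff ((not Q xor not P) nand P) = True iff True = True
Hence S3 is true.

Count: 2.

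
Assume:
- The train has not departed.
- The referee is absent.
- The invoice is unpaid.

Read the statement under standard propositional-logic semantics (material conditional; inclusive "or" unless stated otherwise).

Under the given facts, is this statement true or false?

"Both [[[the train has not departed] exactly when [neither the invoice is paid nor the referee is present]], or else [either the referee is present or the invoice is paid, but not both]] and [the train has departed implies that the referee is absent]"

True

Let P = "the train has departed" (F), R = "the invoice is paid" (F), Q = "the referee is present" (F).
This is ((¬P ↔ (R ↓ Q)) ∨ (Q ⊕ R)) ∧ (P → ¬Q).

¬P = ¬F = T
R ↓ Q = F ↓ F = T
¬P ↔ (R ↓ Q) = T ↔ T = T
Q ⊕ R = F ⊕ F = F
(¬P ↔ (R ↓ Q)) ∨ (Q ⊕ R) = T ∨ F = T
¬Q = ¬F = T
P → ¬Q = F → T = T
((¬P ↔ (R ↓ Q)) ∨ (Q ⊕ R)) ∧ (P → ¬Q) = T ∧ T = T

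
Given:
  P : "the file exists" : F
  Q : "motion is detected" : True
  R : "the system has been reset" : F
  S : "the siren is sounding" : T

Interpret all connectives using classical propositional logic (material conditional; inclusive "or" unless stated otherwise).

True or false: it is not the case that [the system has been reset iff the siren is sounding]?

Formalization: not (R iff S)

R iff S = False iff True = False
not (R iff S) = not False = True

True.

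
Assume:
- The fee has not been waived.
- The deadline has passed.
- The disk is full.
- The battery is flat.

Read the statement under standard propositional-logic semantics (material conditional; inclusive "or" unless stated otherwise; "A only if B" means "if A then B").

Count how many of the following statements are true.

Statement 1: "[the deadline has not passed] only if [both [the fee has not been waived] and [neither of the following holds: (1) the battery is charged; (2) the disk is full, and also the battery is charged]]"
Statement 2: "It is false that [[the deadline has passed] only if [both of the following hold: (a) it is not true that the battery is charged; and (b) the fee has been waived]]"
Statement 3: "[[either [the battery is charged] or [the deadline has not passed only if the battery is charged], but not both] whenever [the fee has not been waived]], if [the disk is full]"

Let L = "the deadline has passed" (True), W = "the fee has been waived" (False), Q = "the battery is charged" (False), U = "the disk is full" (True).

Statement 1: In symbols: not L -> (not W and (Q nor (U and Q)))

not L = not True = False
not W = not False = True
U and Q = True and False = False
Q nor (U and Q) = False nor False = True
not W and (Q nor (U and Q)) = True and True = True
not L -> (not W and (Q nor (U and Q))) = False -> True = True
So Statement 1 is true.

Statement 2: This is not (L -> (not Q and W)).

not Q = not False = True
not Q and W = True and False = False
L -> (not Q and W) = True -> False = False
not (L -> (not Q and W)) = not False = True
So Statement 2 is true.

Statement 3: Parsed as U -> (not W -> (Q xor (not L -> Q)))

not W = not False = True
not L = not True = False
not L -> Q = False -> False = True
Q xor (not L -> Q) = False xor True = True
not W -> (Q xor (not L -> Q)) = True -> True = True
U -> (not W -> (Q xor (not L -> Q))) = True -> True = True
Thus Statement 3 is true.

Count: 3.

3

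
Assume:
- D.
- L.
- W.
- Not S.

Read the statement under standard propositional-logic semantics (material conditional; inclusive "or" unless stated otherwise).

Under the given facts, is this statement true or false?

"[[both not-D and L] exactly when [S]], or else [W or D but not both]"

Parsed as ((not D and L) iff S) or (W xor D)

not D = not True = False
not D and L = False and True = False
(not D and L) iff S = False iff False = True
W xor D = True xor True = False
((not D and L) iff S) or (W xor D) = True or False = True

True.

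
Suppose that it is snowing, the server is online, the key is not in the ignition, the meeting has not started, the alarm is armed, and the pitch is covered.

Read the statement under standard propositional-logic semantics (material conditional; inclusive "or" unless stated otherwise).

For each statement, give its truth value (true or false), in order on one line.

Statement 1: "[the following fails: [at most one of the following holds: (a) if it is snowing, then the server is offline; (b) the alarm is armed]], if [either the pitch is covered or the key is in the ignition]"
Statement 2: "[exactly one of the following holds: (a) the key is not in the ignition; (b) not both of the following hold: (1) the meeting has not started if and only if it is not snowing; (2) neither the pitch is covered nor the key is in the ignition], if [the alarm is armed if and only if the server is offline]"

Statement 1 false, Statement 2 true

Let V = "the pitch is covered" (T), R = "the key is in the ignition" (F), P = "it is snowing" (T), Q = "the server is online" (T), U = "the alarm is armed" (T), S = "the meeting has started" (F).

Statement 1: In symbols: (V | R) -> ~((P -> ~Q) nand U)

V | R = T | F = T
~Q = ~T = F
P -> ~Q = T -> F = F
(P -> ~Q) nand U = F nand T = T
~((P -> ~Q) nand U) = ~T = F
(V | R) -> ~((P -> ~Q) nand U) = T -> F = F
So Statement 1 is false.

Statement 2: This is (U <-> ~Q) -> (~R xor ((~S <-> ~P) nand (V nor R))).

~Q = ~T = F
U <-> ~Q = T <-> F = F
~R = ~F = T
~S = ~F = T
~P = ~T = F
~S <-> ~P = T <-> F = F
V nor R = T nor F = F
(~S <-> ~P) nand (V nor R) = F nand F = T
~R xor ((~S <-> ~P) nand (V nor R)) = T xor T = F
(U <-> ~Q) -> (~R xor ((~S <-> ~P) nand (V nor R))) = F -> F = T
Thus Statement 2 is true.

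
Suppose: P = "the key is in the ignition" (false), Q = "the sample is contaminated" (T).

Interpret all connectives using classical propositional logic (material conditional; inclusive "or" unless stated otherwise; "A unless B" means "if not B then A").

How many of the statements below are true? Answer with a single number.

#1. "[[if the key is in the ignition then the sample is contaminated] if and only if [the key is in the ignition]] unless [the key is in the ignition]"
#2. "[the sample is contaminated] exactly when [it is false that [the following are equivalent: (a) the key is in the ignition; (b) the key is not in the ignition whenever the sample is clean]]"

1

#1: In symbols: ((P -> Q) <-> P) | P

P -> Q = F -> T = T
(P -> Q) <-> P = T <-> F = F
((P -> Q) <-> P) | P = F | F = F
Hence #1 is false.

#2: Parsed as Q <-> ~(P <-> (~Q -> ~P))

~Q = ~T = F
~P = ~F = T
~Q -> ~P = F -> T = T
P <-> (~Q -> ~P) = F <-> T = F
~(P <-> (~Q -> ~P)) = ~F = T
Q <-> ~(P <-> (~Q -> ~P)) = T <-> T = T
Thus #2 is true.

1 of the 2 statements is true.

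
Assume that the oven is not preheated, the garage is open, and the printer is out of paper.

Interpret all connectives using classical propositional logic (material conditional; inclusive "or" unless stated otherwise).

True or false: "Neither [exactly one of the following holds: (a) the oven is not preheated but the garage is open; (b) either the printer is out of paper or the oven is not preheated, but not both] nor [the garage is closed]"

Let V = "the oven is preheated" (F), U = "the garage is closed" (F), D = "the printer has paper" (F).
This is ((~V & ~U) xor (~D xor ~V)) nor U.

~V = ~F = T
~U = ~F = T
~V & ~U = T & T = T
~D = ~F = T
~V = ~F = T
~D xor ~V = T xor T = F
(~V & ~U) xor (~D xor ~V) = T xor F = T
((~V & ~U) xor (~D xor ~V)) nor U = T nor F = F

false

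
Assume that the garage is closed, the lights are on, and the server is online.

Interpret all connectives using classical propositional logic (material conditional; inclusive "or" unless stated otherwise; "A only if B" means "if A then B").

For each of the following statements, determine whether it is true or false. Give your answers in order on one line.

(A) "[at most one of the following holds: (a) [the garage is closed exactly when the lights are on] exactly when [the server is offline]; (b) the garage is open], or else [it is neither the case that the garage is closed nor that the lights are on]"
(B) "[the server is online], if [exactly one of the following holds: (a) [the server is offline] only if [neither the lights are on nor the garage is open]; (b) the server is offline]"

Let P = "the garage is closed" (True), Q = "the lights are on" (True), R = "the server is online" (True).

(A): Formalization: (((P iff Q) iff not R) nand not P) or (P nor Q)

P iff Q = True iff True = True
not R = not True = False
(P iff Q) iff not R = True iff False = False
not P = not True = False
((P iff Q) iff not R) nand not P = False nand False = True
P nor Q = True nor True = False
(((P iff Q) iff not R) nand not P) or (P nor Q) = True or False = True
So (A) is true.

(B): Parsed as ((not R -> (Q nor not P)) xor not R) -> R

not R = not True = False
not P = not True = False
Q nor not P = True nor False = False
not R -> (Q nor not P) = False -> False = True
not R = not True = False
(not R -> (Q nor not P)) xor not R = True xor False = True
((not R -> (Q nor not P)) xor not R) -> R = True -> True = True
So (B) is true.

(A) T; (B) T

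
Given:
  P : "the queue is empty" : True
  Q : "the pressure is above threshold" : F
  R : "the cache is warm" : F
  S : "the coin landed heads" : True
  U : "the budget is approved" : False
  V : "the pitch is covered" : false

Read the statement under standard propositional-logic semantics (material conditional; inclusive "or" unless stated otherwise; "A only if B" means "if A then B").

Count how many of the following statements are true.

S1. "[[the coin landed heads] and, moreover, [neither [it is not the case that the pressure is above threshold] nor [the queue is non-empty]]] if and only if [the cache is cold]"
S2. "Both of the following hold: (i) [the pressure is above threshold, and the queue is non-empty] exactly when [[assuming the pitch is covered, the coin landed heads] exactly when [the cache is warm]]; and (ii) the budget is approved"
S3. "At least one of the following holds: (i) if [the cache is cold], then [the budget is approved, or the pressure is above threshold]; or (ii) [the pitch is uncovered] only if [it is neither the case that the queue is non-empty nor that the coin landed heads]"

0

S1: In symbols: (S & (~Q nor ~P)) <-> ~R

~Q = ~F = T
~P = ~T = F
~Q nor ~P = T nor F = F
S & (~Q nor ~P) = T & F = F
~R = ~F = T
(S & (~Q nor ~P)) <-> ~R = F <-> T = F
Hence S1 is false.

S2: In symbols: ((Q & ~P) <-> ((V -> S) <-> R)) & U

~P = ~T = F
Q & ~P = F & F = F
V -> S = F -> T = T
(V -> S) <-> R = T <-> F = F
(Q & ~P) <-> ((V -> S) <-> R) = F <-> F = T
((Q & ~P) <-> ((V -> S) <-> R)) & U = T & F = F
Hence S2 is false.

S3: This is (~R -> (U | Q)) | (~V -> (~P nor S)).

~R = ~F = T
U | Q = F | F = F
~R -> (U | Q) = T -> F = F
~V = ~F = T
~P = ~T = F
~P nor S = F nor T = F
~V -> (~P nor S) = T -> F = F
(~R -> (U | Q)) | (~V -> (~P nor S)) = F | F = F
So S3 is false.

0 of the 3 statements are true (none).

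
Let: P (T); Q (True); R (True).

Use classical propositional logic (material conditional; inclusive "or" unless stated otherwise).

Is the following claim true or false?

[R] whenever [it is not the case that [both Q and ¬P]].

Values: Q=T, P=T, R=T.
Formalization: ~(Q & ~P) -> R

~P = ~T = F
Q & ~P = T & F = F
~(Q & ~P) = ~F = T
~(Q & ~P) -> R = T -> T = T

True.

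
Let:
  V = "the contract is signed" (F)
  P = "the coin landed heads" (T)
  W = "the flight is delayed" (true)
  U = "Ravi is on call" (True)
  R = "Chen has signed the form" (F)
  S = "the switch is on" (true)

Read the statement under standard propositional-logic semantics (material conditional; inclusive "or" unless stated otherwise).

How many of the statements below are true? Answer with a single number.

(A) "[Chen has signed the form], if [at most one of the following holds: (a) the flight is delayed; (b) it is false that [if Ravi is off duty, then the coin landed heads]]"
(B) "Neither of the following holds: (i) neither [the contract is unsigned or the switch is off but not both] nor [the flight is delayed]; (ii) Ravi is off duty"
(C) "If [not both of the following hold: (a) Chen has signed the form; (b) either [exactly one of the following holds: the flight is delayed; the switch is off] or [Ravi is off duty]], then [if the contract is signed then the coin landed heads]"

(A): Parsed as (W nand not (not U -> P)) -> R

not U = not True = False
not U -> P = False -> True = True
not (not U -> P) = not True = False
W nand not (not U -> P) = True nand False = True
(W nand not (not U -> P)) -> R = True -> False = False
So (A) is false.

(B): Parsed as ((not V xor not S) nor W) nor not U

not V = not False = True
not S = not True = False
not V xor not S = True xor False = True
(not V xor not S) nor W = True nor True = False
not U = not True = False
((not V xor not S) nor W) nor not U = False nor False = True
Thus (B) is true.

(C): In symbols: (R nand ((W xor not S) or not U)) -> (V -> P)

not S = not True = False
W xor not S = True xor False = True
not U = not True = False
(W xor not S) or not U = True or False = True
R nand ((W xor not S) or not U) = False nand True = True
V -> P = False -> True = True
(R nand ((W xor not S) or not U)) -> (V -> P) = True -> True = True
Thus (C) is true.

True statements: 2 ((B), (C)).

2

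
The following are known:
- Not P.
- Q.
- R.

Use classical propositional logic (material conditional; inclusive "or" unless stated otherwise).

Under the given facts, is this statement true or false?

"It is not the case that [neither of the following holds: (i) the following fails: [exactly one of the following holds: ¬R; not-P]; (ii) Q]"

The statement is true.

Parsed as ~(~(~R xor ~P) nor Q)

~R = ~T = F
~P = ~F = T
~R xor ~P = F xor T = T
~(~R xor ~P) = ~T = F
~(~R xor ~P) nor Q = F nor T = F
~(~(~R xor ~P) nor Q) = ~F = T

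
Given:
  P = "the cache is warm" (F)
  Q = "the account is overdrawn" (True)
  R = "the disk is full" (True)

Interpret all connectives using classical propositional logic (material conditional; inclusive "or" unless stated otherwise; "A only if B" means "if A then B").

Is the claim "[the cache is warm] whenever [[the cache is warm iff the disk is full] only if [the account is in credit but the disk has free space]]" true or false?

Values: P=F, R=T, Q=T.
This is ((P <-> R) -> (~Q & ~R)) -> P.

P <-> R = F <-> T = F
~Q = ~T = F
~R = ~T = F
~Q & ~R = F & F = F
(P <-> R) -> (~Q & ~R) = F -> F = T
((P <-> R) -> (~Q & ~R)) -> P = T -> F = F

The statement is false.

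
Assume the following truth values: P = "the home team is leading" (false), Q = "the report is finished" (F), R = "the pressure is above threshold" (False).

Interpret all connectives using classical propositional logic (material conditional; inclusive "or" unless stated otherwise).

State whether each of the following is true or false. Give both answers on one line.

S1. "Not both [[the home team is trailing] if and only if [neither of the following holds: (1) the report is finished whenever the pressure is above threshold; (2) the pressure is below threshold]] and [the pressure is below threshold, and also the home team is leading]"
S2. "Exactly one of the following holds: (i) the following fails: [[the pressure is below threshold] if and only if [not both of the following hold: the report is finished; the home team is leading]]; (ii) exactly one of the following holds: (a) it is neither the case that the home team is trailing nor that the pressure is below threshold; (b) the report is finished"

S1 true / S2 false

S1: Formalization: (~P <-> ((R -> Q) nor ~R)) nand (~R & P)

~P = ~F = T
R -> Q = F -> F = T
~R = ~F = T
(R -> Q) nor ~R = T nor T = F
~P <-> ((R -> Q) nor ~R) = T <-> F = F
~R = ~F = T
~R & P = T & F = F
(~P <-> ((R -> Q) nor ~R)) nand (~R & P) = F nand F = T
Thus S1 is true.

S2: Parsed as ~(~R <-> (Q nand P)) xor ((~P nor ~R) xor Q)

~R = ~F = T
Q nand P = F nand F = T
~R <-> (Q nand P) = T <-> T = T
~(~R <-> (Q nand P)) = ~T = F
~P = ~F = T
~R = ~F = T
~P nor ~R = T nor T = F
(~P nor ~R) xor Q = F xor F = F
~(~R <-> (Q nand P)) xor ((~P nor ~R) xor Q) = F xor F = F
Thus S2 is false.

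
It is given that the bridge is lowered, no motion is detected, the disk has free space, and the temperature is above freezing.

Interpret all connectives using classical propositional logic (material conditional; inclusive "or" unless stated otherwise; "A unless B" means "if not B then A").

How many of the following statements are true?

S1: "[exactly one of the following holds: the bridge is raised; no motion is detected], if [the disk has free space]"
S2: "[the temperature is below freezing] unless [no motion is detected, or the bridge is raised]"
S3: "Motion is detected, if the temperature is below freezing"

Let S = "the disk is full" (F), P = "the bridge is raised" (F), G = "motion is detected" (F), N = "the temperature is below freezing" (F).

S1: Parsed as ~S -> (P xor ~G)

~S = ~F = T
~G = ~F = T
P xor ~G = F xor T = T
~S -> (P xor ~G) = T -> T = T
So S1 is true.

S2: This is N | (~G | P).

~G = ~F = T
~G | P = T | F = T
N | (~G | P) = F | T = T
Thus S2 is true.

S3: In symbols: N -> G

N -> G = F -> F = T
Hence S3 is true.

3 of the 3 statements are true (S1, S2, S3).

3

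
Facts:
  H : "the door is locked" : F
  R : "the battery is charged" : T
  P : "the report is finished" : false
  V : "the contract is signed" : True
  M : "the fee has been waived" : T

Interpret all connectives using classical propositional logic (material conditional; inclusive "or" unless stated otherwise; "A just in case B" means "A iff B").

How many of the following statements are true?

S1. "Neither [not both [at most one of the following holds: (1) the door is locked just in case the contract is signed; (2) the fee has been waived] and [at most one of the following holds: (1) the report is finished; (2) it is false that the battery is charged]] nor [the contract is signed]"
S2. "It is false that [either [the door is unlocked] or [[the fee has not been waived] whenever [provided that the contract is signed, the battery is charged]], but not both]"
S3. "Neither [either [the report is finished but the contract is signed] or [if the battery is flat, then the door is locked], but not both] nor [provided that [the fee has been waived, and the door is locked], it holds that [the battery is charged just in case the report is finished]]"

0

S1: This is (((H iff V) nand M) nand (P nand not R)) nor V.

H iff V = False iff True = False
(H iff V) nand M = False nand True = True
not R = not True = False
P nand not R = False nand False = True
((H iff V) nand M) nand (P nand not R) = True nand True = False
(((H iff V) nand M) nand (P nand not R)) nor V = False nor True = False
Hence S1 is false.

S2: Formalization: not (not H xor ((V -> R) -> not M))

not H = not False = True
V -> R = True -> True = True
not M = not True = False
(V -> R) -> not M = True -> False = False
not H xor ((V -> R) -> not M) = True xor False = True
not (not H xor ((V -> R) -> not M)) = not True = False
Thus S2 is false.

S3: Formalization: ((P and V) xor (not R -> H)) nor ((M and H) -> (R iff P))

P and V = False and True = False
not R = not True = False
not R -> H = False -> False = True
(P and V) xor (not R -> H) = False xor True = True
M and H = True and False = False
R iff P = True iff False = False
(M and H) -> (R iff P) = False -> False = True
((P and V) xor (not R -> H)) nor ((M and H) -> (R iff P)) = True nor True = False
Hence S3 is false.

0 of the 3 statements are true (none).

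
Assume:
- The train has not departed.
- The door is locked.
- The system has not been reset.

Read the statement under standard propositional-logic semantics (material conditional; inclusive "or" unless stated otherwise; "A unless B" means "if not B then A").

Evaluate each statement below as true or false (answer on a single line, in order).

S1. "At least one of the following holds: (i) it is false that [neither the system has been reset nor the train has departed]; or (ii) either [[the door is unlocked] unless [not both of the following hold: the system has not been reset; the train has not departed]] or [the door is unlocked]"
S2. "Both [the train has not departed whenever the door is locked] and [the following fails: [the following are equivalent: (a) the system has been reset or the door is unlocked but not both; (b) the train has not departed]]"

Let R = "the system has been reset" (F), G = "the train has departed" (F), H = "the door is locked" (T).

S1: This is ¬(R ↓ G) ∨ ((¬H ∨ (¬R ↑ ¬G)) ∨ ¬H).

R ↓ G = F ↓ F = T
¬(R ↓ G) = ¬T = F
¬H = ¬T = F
¬R = ¬F = T
¬G = ¬F = T
¬R ↑ ¬G = T ↑ T = F
¬H ∨ (¬R ↑ ¬G) = F ∨ F = F
¬H = ¬T = F
(¬H ∨ (¬R ↑ ¬G)) ∨ ¬H = F ∨ F = F
¬(R ↓ G) ∨ ((¬H ∨ (¬R ↑ ¬G)) ∨ ¬H) = F ∨ F = F
So S1 is false.

S2: This is (H → ¬G) ∧ ¬((R ⊕ ¬H) ↔ ¬G).

¬G = ¬F = T
H → ¬G = T → T = T
¬H = ¬T = F
R ⊕ ¬H = F ⊕ F = F
¬G = ¬F = T
(R ⊕ ¬H) ↔ ¬G = F ↔ T = F
¬((R ⊕ ¬H) ↔ ¬G) = ¬F = T
(H → ¬G) ∧ ¬((R ⊕ ¬H) ↔ ¬G) = T ∧ T = T
So S2 is true.

S1 F / S2 T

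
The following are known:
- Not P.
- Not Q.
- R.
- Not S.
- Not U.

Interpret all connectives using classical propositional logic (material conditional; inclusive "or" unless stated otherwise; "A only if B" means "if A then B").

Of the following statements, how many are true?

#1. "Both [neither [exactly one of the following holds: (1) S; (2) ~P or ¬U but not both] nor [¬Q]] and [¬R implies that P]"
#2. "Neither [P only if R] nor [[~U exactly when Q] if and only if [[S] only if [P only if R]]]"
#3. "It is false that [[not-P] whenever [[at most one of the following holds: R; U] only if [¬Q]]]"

0

#1: Formalization: ((S ⊕ (¬P ⊕ ¬U)) ↓ ¬Q) ∧ (¬R → P)

¬P = ¬F = T
¬U = ¬F = T
¬P ⊕ ¬U = T ⊕ T = F
S ⊕ (¬P ⊕ ¬U) = F ⊕ F = F
¬Q = ¬F = T
(S ⊕ (¬P ⊕ ¬U)) ↓ ¬Q = F ↓ T = F
¬R = ¬T = F
¬R → P = F → F = T
((S ⊕ (¬P ⊕ ¬U)) ↓ ¬Q) ∧ (¬R → P) = F ∧ T = F
Hence #1 is false.

#2: This is (P → R) ↓ ((¬U ↔ Q) ↔ (S → (P → R))).

P → R = F → T = T
¬U = ¬F = T
¬U ↔ Q = T ↔ F = F
P → R = F → T = T
S → (P → R) = F → T = T
(¬U ↔ Q) ↔ (S → (P → R)) = F ↔ T = F
(P → R) ↓ ((¬U ↔ Q) ↔ (S → (P → R))) = T ↓ F = F
So #2 is false.

#3: In symbols: ¬(((R ↑ U) → ¬Q) → ¬P)

R ↑ U = T ↑ F = T
¬Q = ¬F = T
(R ↑ U) → ¬Q = T → T = T
¬P = ¬F = T
((R ↑ U) → ¬Q) → ¬P = T → T = T
¬(((R ↑ U) → ¬Q) → ¬P) = ¬T = F
So #3 is false.

True statements: 0 (none).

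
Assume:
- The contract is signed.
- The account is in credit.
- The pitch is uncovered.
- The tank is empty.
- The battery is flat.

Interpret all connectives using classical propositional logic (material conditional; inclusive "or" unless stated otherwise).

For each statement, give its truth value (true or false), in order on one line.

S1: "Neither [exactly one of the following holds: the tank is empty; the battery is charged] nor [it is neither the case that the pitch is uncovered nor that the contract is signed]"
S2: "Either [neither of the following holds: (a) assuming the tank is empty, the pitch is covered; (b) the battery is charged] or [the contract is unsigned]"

Let S = "the tank is full" (False), U = "the battery is charged" (False), R = "the pitch is covered" (False), P = "the contract is signed" (True).

S1: This is (not S xor U) nor (not R nor P).

not S = not False = True
not S xor U = True xor False = True
not R = not False = True
not R nor P = True nor True = False
(not S xor U) nor (not R nor P) = True nor False = False
So S1 is false.

S2: In symbols: ((not S -> R) nor U) or not P

not S = not False = True
not S -> R = True -> False = False
(not S -> R) nor U = False nor False = True
not P = not True = False
((not S -> R) nor U) or not P = True or False = True
So S2 is true.

S1 false, S2 true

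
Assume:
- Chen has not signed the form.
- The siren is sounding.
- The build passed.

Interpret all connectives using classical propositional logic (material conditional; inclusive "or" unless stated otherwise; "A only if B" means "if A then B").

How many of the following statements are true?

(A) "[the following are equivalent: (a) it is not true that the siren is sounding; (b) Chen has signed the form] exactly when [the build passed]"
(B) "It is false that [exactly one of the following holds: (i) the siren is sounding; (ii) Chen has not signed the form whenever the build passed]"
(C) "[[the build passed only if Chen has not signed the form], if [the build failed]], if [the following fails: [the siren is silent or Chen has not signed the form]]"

3

Let Q = "the siren is sounding" (T), P = "Chen has signed the form" (F), R = "the build passed" (T).

(A): Parsed as (¬Q ↔ P) ↔ R

¬Q = ¬T = F
¬Q ↔ P = F ↔ F = T
(¬Q ↔ P) ↔ R = T ↔ T = T
Hence (A) is true.

(B): This is ¬(Q ⊕ (R → ¬P)).

¬P = ¬F = T
R → ¬P = T → T = T
Q ⊕ (R → ¬P) = T ⊕ T = F
¬(Q ⊕ (R → ¬P)) = ¬F = T
Thus (B) is true.

(C): Parsed as ¬(¬Q ∨ ¬P) → (¬R → (R → ¬P))

¬Q = ¬T = F
¬P = ¬F = T
¬Q ∨ ¬P = F ∨ T = T
¬(¬Q ∨ ¬P) = ¬T = F
¬R = ¬T = F
¬P = ¬F = T
R → ¬P = T → T = T
¬R → (R → ¬P) = F → T = T
¬(¬Q ∨ ¬P) → (¬R → (R → ¬P)) = F → T = T
So (C) is true.

Count: 3.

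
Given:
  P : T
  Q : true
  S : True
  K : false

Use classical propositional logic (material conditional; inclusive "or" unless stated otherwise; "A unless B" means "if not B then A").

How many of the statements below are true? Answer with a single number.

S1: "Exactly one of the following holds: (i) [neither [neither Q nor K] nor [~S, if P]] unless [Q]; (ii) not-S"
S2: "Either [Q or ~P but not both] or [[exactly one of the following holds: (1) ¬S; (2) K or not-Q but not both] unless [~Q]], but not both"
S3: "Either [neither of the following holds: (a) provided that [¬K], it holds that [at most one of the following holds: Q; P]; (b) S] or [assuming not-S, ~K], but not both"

S1: In symbols: (((Q ↓ K) ↓ (P → ¬S)) ∨ Q) ⊕ ¬S

Q ↓ K = T ↓ F = F
¬S = ¬T = F
P → ¬S = T → F = F
(Q ↓ K) ↓ (P → ¬S) = F ↓ F = T
((Q ↓ K) ↓ (P → ¬S)) ∨ Q = T ∨ T = T
¬S = ¬T = F
(((Q ↓ K) ↓ (P → ¬S)) ∨ Q) ⊕ ¬S = T ⊕ F = T
So S1 is true.

S2: Parsed as (Q ⊕ ¬P) ⊕ ((¬S ⊕ (K ⊕ ¬Q)) ∨ ¬Q)

¬P = ¬T = F
Q ⊕ ¬P = T ⊕ F = T
¬S = ¬T = F
¬Q = ¬T = F
K ⊕ ¬Q = F ⊕ F = F
¬S ⊕ (K ⊕ ¬Q) = F ⊕ F = F
¬Q = ¬T = F
(¬S ⊕ (K ⊕ ¬Q)) ∨ ¬Q = F ∨ F = F
(Q ⊕ ¬P) ⊕ ((¬S ⊕ (K ⊕ ¬Q)) ∨ ¬Q) = T ⊕ F = T
Thus S2 is true.

S3: This is ((¬K → (Q ↑ P)) ↓ S) ⊕ (¬S → ¬K).

¬K = ¬F = T
Q ↑ P = T ↑ T = F
¬K → (Q ↑ P) = T → F = F
(¬K → (Q ↑ P)) ↓ S = F ↓ T = F
¬S = ¬T = F
¬K = ¬F = T
¬S → ¬K = F → T = T
((¬K → (Q ↑ P)) ↓ S) ⊕ (¬S → ¬K) = F ⊕ T = T
Thus S3 is true.

Count: 3.

3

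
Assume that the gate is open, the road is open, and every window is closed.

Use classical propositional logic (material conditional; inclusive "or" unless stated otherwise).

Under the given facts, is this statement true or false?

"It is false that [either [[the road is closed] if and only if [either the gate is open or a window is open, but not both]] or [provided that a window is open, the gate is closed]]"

false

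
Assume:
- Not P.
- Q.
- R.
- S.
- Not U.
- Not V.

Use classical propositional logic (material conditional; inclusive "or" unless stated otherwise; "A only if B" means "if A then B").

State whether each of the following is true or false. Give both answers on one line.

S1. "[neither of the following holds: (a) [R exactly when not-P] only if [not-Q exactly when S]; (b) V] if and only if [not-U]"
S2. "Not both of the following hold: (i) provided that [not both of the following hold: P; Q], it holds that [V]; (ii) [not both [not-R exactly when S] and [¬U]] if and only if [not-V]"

S1 True; S2 True

S1: Parsed as (((R iff not P) -> (not Q iff S)) nor V) iff not U

not P = not False = True
R iff not P = True iff True = True
not Q = not True = False
not Q iff S = False iff True = False
(R iff not P) -> (not Q iff S) = True -> False = False
((R iff not P) -> (not Q iff S)) nor V = False nor False = True
not U = not False = True
(((R iff not P) -> (not Q iff S)) nor V) iff not U = True iff True = True
Hence S1 is true.

S2: In symbols: ((P nand Q) -> V) nand (((not R iff S) nand not U) iff not V)

P nand Q = False nand True = True
(P nand Q) -> V = True -> False = False
not R = not True = False
not R iff S = False iff True = False
not U = not False = True
(not R iff S) nand not U = False nand True = True
not V = not False = True
((not R iff S) nand not U) iff not V = True iff True = True
((P nand Q) -> V) nand (((not R iff S) nand not U) iff not V) = False nand True = True
Hence S2 is true.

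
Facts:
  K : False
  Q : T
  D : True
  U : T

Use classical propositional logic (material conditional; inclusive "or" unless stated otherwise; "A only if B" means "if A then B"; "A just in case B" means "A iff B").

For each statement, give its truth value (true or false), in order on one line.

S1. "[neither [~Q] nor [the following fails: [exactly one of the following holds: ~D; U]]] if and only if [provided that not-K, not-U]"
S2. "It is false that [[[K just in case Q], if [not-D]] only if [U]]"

S1: In symbols: (not Q nor not (not D xor U)) iff (not K -> not U)

not Q = not True = False
not D = not True = False
not D xor U = False xor True = True
not (not D xor U) = not True = False
not Q nor not (not D xor U) = False nor False = True
not K = not False = True
not U = not True = False
not K -> not U = True -> False = False
(not Q nor not (not D xor U)) iff (not K -> not U) = True iff False = False
So S1 is false.

S2: This is not ((not D -> (K iff Q)) -> U).

not D = not True = False
K iff Q = False iff True = False
not D -> (K iff Q) = False -> False = True
(not D -> (K iff Q)) -> U = True -> True = True
not ((not D -> (K iff Q)) -> U) = not True = False
Thus S2 is false.

S1 False; S2 False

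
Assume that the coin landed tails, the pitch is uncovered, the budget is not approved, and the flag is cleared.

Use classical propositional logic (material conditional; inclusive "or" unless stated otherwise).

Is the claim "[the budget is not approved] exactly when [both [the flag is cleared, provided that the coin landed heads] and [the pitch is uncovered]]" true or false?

true

Let R = "the budget is approved" (F), P = "the coin landed heads" (F), S = "the flag is set" (F), Q = "the pitch is covered" (F).
Formalization: ~R <-> ((P -> ~S) & ~Q)

~R = ~F = T
~S = ~F = T
P -> ~S = F -> T = T
~Q = ~F = T
(P -> ~S) & ~Q = T & T = T
~R <-> ((P -> ~S) & ~Q) = T <-> T = T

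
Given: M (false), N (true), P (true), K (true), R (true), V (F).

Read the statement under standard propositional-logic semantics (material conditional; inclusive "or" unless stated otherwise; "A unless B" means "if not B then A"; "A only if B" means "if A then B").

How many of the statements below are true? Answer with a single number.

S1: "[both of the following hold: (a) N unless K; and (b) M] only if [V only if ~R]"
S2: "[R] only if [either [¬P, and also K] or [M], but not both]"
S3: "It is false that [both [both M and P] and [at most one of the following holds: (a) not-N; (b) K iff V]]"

2

S1: Parsed as ((N ∨ K) ∧ M) → (V → ¬R)

N ∨ K = T ∨ T = T
(N ∨ K) ∧ M = T ∧ F = F
¬R = ¬T = F
V → ¬R = F → F = T
((N ∨ K) ∧ M) → (V → ¬R) = F → T = T
Thus S1 is true.

S2: In symbols: R → ((¬P ∧ K) ⊕ M)

¬P = ¬T = F
¬P ∧ K = F ∧ T = F
(¬P ∧ K) ⊕ M = F ⊕ F = F
R → ((¬P ∧ K) ⊕ M) = T → F = F
Thus S2 is false.

S3: Formalization: ¬((M ∧ P) ∧ (¬N ↑ (K ↔ V)))

M ∧ P = F ∧ T = F
¬N = ¬T = F
K ↔ V = T ↔ F = F
¬N ↑ (K ↔ V) = F ↑ F = T
(M ∧ P) ∧ (¬N ↑ (K ↔ V)) = F ∧ T = F
¬((M ∧ P) ∧ (¬N ↑ (K ↔ V))) = ¬F = T
Hence S3 is true.

2 of the 3 statements are true (S1, S3).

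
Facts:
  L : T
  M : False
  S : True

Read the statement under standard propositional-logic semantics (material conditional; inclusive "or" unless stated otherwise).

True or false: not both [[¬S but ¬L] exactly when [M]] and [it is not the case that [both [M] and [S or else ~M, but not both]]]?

This is ((~S & ~L) <-> M) nand ~(M & (S xor ~M)).

~S = ~T = F
~L = ~T = F
~S & ~L = F & F = F
(~S & ~L) <-> M = F <-> F = T
~M = ~F = T
S xor ~M = T xor T = F
M & (S xor ~M) = F & F = F
~(M & (S xor ~M)) = ~F = T
((~S & ~L) <-> M) nand ~(M & (S xor ~M)) = T nand T = F

False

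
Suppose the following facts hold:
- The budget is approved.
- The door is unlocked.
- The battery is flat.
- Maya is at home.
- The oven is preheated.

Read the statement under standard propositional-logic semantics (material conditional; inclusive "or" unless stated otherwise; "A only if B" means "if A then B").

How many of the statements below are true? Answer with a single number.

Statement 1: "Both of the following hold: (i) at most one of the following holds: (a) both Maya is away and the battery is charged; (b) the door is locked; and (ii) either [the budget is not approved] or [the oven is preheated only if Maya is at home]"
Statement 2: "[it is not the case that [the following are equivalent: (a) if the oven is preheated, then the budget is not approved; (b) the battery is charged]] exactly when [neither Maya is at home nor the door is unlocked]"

2

Let P = "Maya is at home" (T), D = "the battery is charged" (F), L = "the door is locked" (F), V = "the budget is approved" (T), U = "the oven is preheated" (T).

Statement 1: This is ((¬P ∧ D) ↑ L) ∧ (¬V ∨ (U → P)).

¬P = ¬T = F
¬P ∧ D = F ∧ F = F
(¬P ∧ D) ↑ L = F ↑ F = T
¬V = ¬T = F
U → P = T → T = T
¬V ∨ (U → P) = F ∨ T = T
((¬P ∧ D) ↑ L) ∧ (¬V ∨ (U → P)) = T ∧ T = T
Hence Statement 1 is true.

Statement 2: In symbols: ¬((U → ¬V) ↔ D) ↔ (P ↓ ¬L)

¬V = ¬T = F
U → ¬V = T → F = F
(U → ¬V) ↔ D = F ↔ F = T
¬((U → ¬V) ↔ D) = ¬T = F
¬L = ¬F = T
P ↓ ¬L = T ↓ T = F
¬((U → ¬V) ↔ D) ↔ (P ↓ ¬L) = F ↔ F = T
Hence Statement 2 is true.

2 of the 2 statements are true (Statement 1, Statement 2).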